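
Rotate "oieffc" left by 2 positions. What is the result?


Input: "oieffc", rotate left by 2
First 2 characters: "oi"
Remaining characters: "effc"
Concatenate remaining + first: "effc" + "oi" = "effcoi"

effcoi


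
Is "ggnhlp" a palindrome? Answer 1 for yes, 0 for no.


Input: ggnhlp
Reversed: plhngg
  Compare pos 0 ('g') with pos 5 ('p'): MISMATCH
  Compare pos 1 ('g') with pos 4 ('l'): MISMATCH
  Compare pos 2 ('n') with pos 3 ('h'): MISMATCH
Result: not a palindrome

0


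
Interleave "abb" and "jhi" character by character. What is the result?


Interleaving "abb" and "jhi":
  Position 0: 'a' from first, 'j' from second => "aj"
  Position 1: 'b' from first, 'h' from second => "bh"
  Position 2: 'b' from first, 'i' from second => "bi"
Result: ajbhbi

ajbhbi


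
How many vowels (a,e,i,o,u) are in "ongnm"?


Input: ongnm
Checking each character:
  'o' at position 0: vowel (running total: 1)
  'n' at position 1: consonant
  'g' at position 2: consonant
  'n' at position 3: consonant
  'm' at position 4: consonant
Total vowels: 1

1


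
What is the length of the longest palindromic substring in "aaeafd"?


Input: "aaeafd"
Checking substrings for palindromes:
  [1:4] "aea" (len 3) => palindrome
  [0:2] "aa" (len 2) => palindrome
Longest palindromic substring: "aea" with length 3

3


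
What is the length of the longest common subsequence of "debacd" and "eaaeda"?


LCS of "debacd" and "eaaeda"
DP table:
           e    a    a    e    d    a
      0    0    0    0    0    0    0
  d   0    0    0    0    0    1    1
  e   0    1    1    1    1    1    1
  b   0    1    1    1    1    1    1
  a   0    1    2    2    2    2    2
  c   0    1    2    2    2    2    2
  d   0    1    2    2    2    3    3
LCS length = dp[6][6] = 3

3


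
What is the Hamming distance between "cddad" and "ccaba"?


Comparing "cddad" and "ccaba" position by position:
  Position 0: 'c' vs 'c' => same
  Position 1: 'd' vs 'c' => differ
  Position 2: 'd' vs 'a' => differ
  Position 3: 'a' vs 'b' => differ
  Position 4: 'd' vs 'a' => differ
Total differences (Hamming distance): 4

4


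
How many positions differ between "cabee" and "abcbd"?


Comparing "cabee" and "abcbd" position by position:
  Position 0: 'c' vs 'a' => DIFFER
  Position 1: 'a' vs 'b' => DIFFER
  Position 2: 'b' vs 'c' => DIFFER
  Position 3: 'e' vs 'b' => DIFFER
  Position 4: 'e' vs 'd' => DIFFER
Positions that differ: 5

5


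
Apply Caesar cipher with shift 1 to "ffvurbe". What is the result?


Caesar cipher: shift "ffvurbe" by 1
  'f' (pos 5) + 1 = pos 6 = 'g'
  'f' (pos 5) + 1 = pos 6 = 'g'
  'v' (pos 21) + 1 = pos 22 = 'w'
  'u' (pos 20) + 1 = pos 21 = 'v'
  'r' (pos 17) + 1 = pos 18 = 's'
  'b' (pos 1) + 1 = pos 2 = 'c'
  'e' (pos 4) + 1 = pos 5 = 'f'
Result: ggwvscf

ggwvscf


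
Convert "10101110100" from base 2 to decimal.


Input: "10101110100" in base 2
Positional expansion:
  Digit '1' (value 1) x 2^10 = 1024
  Digit '0' (value 0) x 2^9 = 0
  Digit '1' (value 1) x 2^8 = 256
  Digit '0' (value 0) x 2^7 = 0
  Digit '1' (value 1) x 2^6 = 64
  Digit '1' (value 1) x 2^5 = 32
  Digit '1' (value 1) x 2^4 = 16
  Digit '0' (value 0) x 2^3 = 0
  Digit '1' (value 1) x 2^2 = 4
  Digit '0' (value 0) x 2^1 = 0
  Digit '0' (value 0) x 2^0 = 0
Sum = 1396

1396


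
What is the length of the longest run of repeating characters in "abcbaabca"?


Input: "abcbaabca"
Scanning for longest run:
  Position 1 ('b'): new char, reset run to 1
  Position 2 ('c'): new char, reset run to 1
  Position 3 ('b'): new char, reset run to 1
  Position 4 ('a'): new char, reset run to 1
  Position 5 ('a'): continues run of 'a', length=2
  Position 6 ('b'): new char, reset run to 1
  Position 7 ('c'): new char, reset run to 1
  Position 8 ('a'): new char, reset run to 1
Longest run: 'a' with length 2

2


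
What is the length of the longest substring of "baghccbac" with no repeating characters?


Input: "baghccbac"
Sliding window (track last position of each char):
  Position 0 ('b'): window [0,0] length 1 -- new best
  Position 1 ('a'): window [0,1] length 2 -- new best
  Position 2 ('g'): window [0,2] length 3 -- new best
  Position 3 ('h'): window [0,3] length 4 -- new best
  Position 4 ('c'): window [0,4] length 5 -- new best
  Position 5 ('c'): repeat (last at 4), move window start to 5
  Position 5 ('c'): window [5,5] length 1
  Position 6 ('b'): window [5,6] length 2
  Position 7 ('a'): window [5,7] length 3
  Position 8 ('c'): repeat (last at 5), move window start to 6
  Position 8 ('c'): window [6,8] length 3
Longest substring with no repeats: "baghc" with length 5

5


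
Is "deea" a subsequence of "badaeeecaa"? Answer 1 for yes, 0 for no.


Check if "deea" is a subsequence of "badaeeecaa"
Greedy scan:
  Position 0 ('b'): no match needed
  Position 1 ('a'): no match needed
  Position 2 ('d'): matches sub[0] = 'd'
  Position 3 ('a'): no match needed
  Position 4 ('e'): matches sub[1] = 'e'
  Position 5 ('e'): matches sub[2] = 'e'
  Position 6 ('e'): no match needed
  Position 7 ('c'): no match needed
  Position 8 ('a'): matches sub[3] = 'a'
  Position 9 ('a'): no match needed
All 4 characters matched => is a subsequence

1


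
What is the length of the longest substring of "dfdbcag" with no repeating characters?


Input: "dfdbcag"
Sliding window (track last position of each char):
  Position 0 ('d'): window [0,0] length 1 -- new best
  Position 1 ('f'): window [0,1] length 2 -- new best
  Position 2 ('d'): repeat (last at 0), move window start to 1
  Position 2 ('d'): window [1,2] length 2
  Position 3 ('b'): window [1,3] length 3 -- new best
  Position 4 ('c'): window [1,4] length 4 -- new best
  Position 5 ('a'): window [1,5] length 5 -- new best
  Position 6 ('g'): window [1,6] length 6 -- new best
Longest substring with no repeats: "fdbcag" with length 6

6


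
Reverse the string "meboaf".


Input: meboaf
Reading characters right to left:
  Position 5: 'f'
  Position 4: 'a'
  Position 3: 'o'
  Position 2: 'b'
  Position 1: 'e'
  Position 0: 'm'
Reversed: faobem

faobem


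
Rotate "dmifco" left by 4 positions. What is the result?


Input: "dmifco", rotate left by 4
First 4 characters: "dmif"
Remaining characters: "co"
Concatenate remaining + first: "co" + "dmif" = "codmif"

codmif


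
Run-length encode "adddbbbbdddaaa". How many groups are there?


Input: adddbbbbdddaaa
Scanning for consecutive runs:
  Group 1: 'a' x 1 (positions 0-0)
  Group 2: 'd' x 3 (positions 1-3)
  Group 3: 'b' x 4 (positions 4-7)
  Group 4: 'd' x 3 (positions 8-10)
  Group 5: 'a' x 3 (positions 11-13)
Total groups: 5

5


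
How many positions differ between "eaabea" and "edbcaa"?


Comparing "eaabea" and "edbcaa" position by position:
  Position 0: 'e' vs 'e' => same
  Position 1: 'a' vs 'd' => DIFFER
  Position 2: 'a' vs 'b' => DIFFER
  Position 3: 'b' vs 'c' => DIFFER
  Position 4: 'e' vs 'a' => DIFFER
  Position 5: 'a' vs 'a' => same
Positions that differ: 4

4


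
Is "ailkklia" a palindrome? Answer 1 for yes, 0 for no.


Input: ailkklia
Reversed: ailkklia
  Compare pos 0 ('a') with pos 7 ('a'): match
  Compare pos 1 ('i') with pos 6 ('i'): match
  Compare pos 2 ('l') with pos 5 ('l'): match
  Compare pos 3 ('k') with pos 4 ('k'): match
Result: palindrome

1


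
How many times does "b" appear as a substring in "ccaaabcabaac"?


Searching for "b" in "ccaaabcabaac"
Scanning each position:
  Position 0: "c" => no
  Position 1: "c" => no
  Position 2: "a" => no
  Position 3: "a" => no
  Position 4: "a" => no
  Position 5: "b" => MATCH
  Position 6: "c" => no
  Position 7: "a" => no
  Position 8: "b" => MATCH
  Position 9: "a" => no
  Position 10: "a" => no
  Position 11: "c" => no
Total occurrences: 2

2


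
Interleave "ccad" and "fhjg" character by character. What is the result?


Interleaving "ccad" and "fhjg":
  Position 0: 'c' from first, 'f' from second => "cf"
  Position 1: 'c' from first, 'h' from second => "ch"
  Position 2: 'a' from first, 'j' from second => "aj"
  Position 3: 'd' from first, 'g' from second => "dg"
Result: cfchajdg

cfchajdg


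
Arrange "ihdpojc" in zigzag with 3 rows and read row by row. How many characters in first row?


Zigzag "ihdpojc" into 3 rows:
Placing characters:
  'i' => row 0
  'h' => row 1
  'd' => row 2
  'p' => row 1
  'o' => row 0
  'j' => row 1
  'c' => row 2
Rows:
  Row 0: "io"
  Row 1: "hpj"
  Row 2: "dc"
First row length: 2

2


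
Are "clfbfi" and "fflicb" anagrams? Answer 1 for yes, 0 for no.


Strings: "clfbfi", "fflicb"
Sorted first:  bcffil
Sorted second: bcffil
Sorted forms match => anagrams

1


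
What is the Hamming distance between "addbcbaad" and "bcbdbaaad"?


Comparing "addbcbaad" and "bcbdbaaad" position by position:
  Position 0: 'a' vs 'b' => differ
  Position 1: 'd' vs 'c' => differ
  Position 2: 'd' vs 'b' => differ
  Position 3: 'b' vs 'd' => differ
  Position 4: 'c' vs 'b' => differ
  Position 5: 'b' vs 'a' => differ
  Position 6: 'a' vs 'a' => same
  Position 7: 'a' vs 'a' => same
  Position 8: 'd' vs 'd' => same
Total differences (Hamming distance): 6

6


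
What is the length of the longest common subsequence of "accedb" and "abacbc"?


LCS of "accedb" and "abacbc"
DP table:
           a    b    a    c    b    c
      0    0    0    0    0    0    0
  a   0    1    1    1    1    1    1
  c   0    1    1    1    2    2    2
  c   0    1    1    1    2    2    3
  e   0    1    1    1    2    2    3
  d   0    1    1    1    2    2    3
  b   0    1    2    2    2    3    3
LCS length = dp[6][6] = 3

3


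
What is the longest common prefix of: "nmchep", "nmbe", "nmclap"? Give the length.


Words: nmchep, nmbe, nmclap
  Position 0: all 'n' => match
  Position 1: all 'm' => match
  Position 2: ('c', 'b', 'c') => mismatch, stop
LCP = "nm" (length 2)

2


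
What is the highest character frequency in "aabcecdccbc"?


Input: aabcecdccbc
Character counts:
  'a': 2
  'b': 2
  'c': 5
  'd': 1
  'e': 1
Maximum frequency: 5

5


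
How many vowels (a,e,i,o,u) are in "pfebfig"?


Input: pfebfig
Checking each character:
  'p' at position 0: consonant
  'f' at position 1: consonant
  'e' at position 2: vowel (running total: 1)
  'b' at position 3: consonant
  'f' at position 4: consonant
  'i' at position 5: vowel (running total: 2)
  'g' at position 6: consonant
Total vowels: 2

2


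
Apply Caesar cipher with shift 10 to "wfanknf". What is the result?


Caesar cipher: shift "wfanknf" by 10
  'w' (pos 22) + 10 = pos 6 = 'g'
  'f' (pos 5) + 10 = pos 15 = 'p'
  'a' (pos 0) + 10 = pos 10 = 'k'
  'n' (pos 13) + 10 = pos 23 = 'x'
  'k' (pos 10) + 10 = pos 20 = 'u'
  'n' (pos 13) + 10 = pos 23 = 'x'
  'f' (pos 5) + 10 = pos 15 = 'p'
Result: gpkxuxp

gpkxuxp


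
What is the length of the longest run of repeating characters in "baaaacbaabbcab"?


Input: "baaaacbaabbcab"
Scanning for longest run:
  Position 1 ('a'): new char, reset run to 1
  Position 2 ('a'): continues run of 'a', length=2
  Position 3 ('a'): continues run of 'a', length=3
  Position 4 ('a'): continues run of 'a', length=4
  Position 5 ('c'): new char, reset run to 1
  Position 6 ('b'): new char, reset run to 1
  Position 7 ('a'): new char, reset run to 1
  Position 8 ('a'): continues run of 'a', length=2
  Position 9 ('b'): new char, reset run to 1
  Position 10 ('b'): continues run of 'b', length=2
  Position 11 ('c'): new char, reset run to 1
  Position 12 ('a'): new char, reset run to 1
  Position 13 ('b'): new char, reset run to 1
Longest run: 'a' with length 4

4


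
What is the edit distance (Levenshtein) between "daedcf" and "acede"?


Computing edit distance: "daedcf" -> "acede"
DP table:
           a    c    e    d    e
      0    1    2    3    4    5
  d   1    1    2    3    3    4
  a   2    1    2    3    4    4
  e   3    2    2    2    3    4
  d   4    3    3    3    2    3
  c   5    4    3    4    3    3
  f   6    5    4    4    4    4
Edit distance = dp[6][5] = 4

4


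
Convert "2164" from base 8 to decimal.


Input: "2164" in base 8
Positional expansion:
  Digit '2' (value 2) x 8^3 = 1024
  Digit '1' (value 1) x 8^2 = 64
  Digit '6' (value 6) x 8^1 = 48
  Digit '4' (value 4) x 8^0 = 4
Sum = 1140

1140


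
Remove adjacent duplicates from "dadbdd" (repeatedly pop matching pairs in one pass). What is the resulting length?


Input: dadbdd
Stack-based adjacent duplicate removal:
  Read 'd': push. Stack: d
  Read 'a': push. Stack: da
  Read 'd': push. Stack: dad
  Read 'b': push. Stack: dadb
  Read 'd': push. Stack: dadbd
  Read 'd': matches stack top 'd' => pop. Stack: dadb
Final stack: "dadb" (length 4)

4


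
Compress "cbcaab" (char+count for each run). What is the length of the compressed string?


Input: cbcaab
Runs:
  'c' x 1 => "c1"
  'b' x 1 => "b1"
  'c' x 1 => "c1"
  'a' x 2 => "a2"
  'b' x 1 => "b1"
Compressed: "c1b1c1a2b1"
Compressed length: 10

10


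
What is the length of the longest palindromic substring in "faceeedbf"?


Input: "faceeedbf"
Checking substrings for palindromes:
  [3:6] "eee" (len 3) => palindrome
  [3:5] "ee" (len 2) => palindrome
  [4:6] "ee" (len 2) => palindrome
Longest palindromic substring: "eee" with length 3

3


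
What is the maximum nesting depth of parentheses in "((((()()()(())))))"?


Input: "((((()()()(())))))"
Tracking depth:
  Position 0 '(': depth becomes 1
  Position 1 '(': depth becomes 2
  Position 2 '(': depth becomes 3
  Position 3 '(': depth becomes 4
  Position 4 '(': depth becomes 5
  Position 5 ')': depth becomes 4
  Position 6 '(': depth becomes 5
  Position 7 ')': depth becomes 4
  Position 8 '(': depth becomes 5
  Position 9 ')': depth becomes 4
  Position 10 '(': depth becomes 5
  Position 11 '(': depth becomes 6
  Position 12 ')': depth becomes 5
  Position 13 ')': depth becomes 4
  Position 14 ')': depth becomes 3
  Position 15 ')': depth becomes 2
  Position 16 ')': depth becomes 1
  Position 17 ')': depth becomes 0
Maximum depth reached: 6

6


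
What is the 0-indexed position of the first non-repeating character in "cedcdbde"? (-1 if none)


Input: cedcdbde
Character frequencies:
  'b': 1
  'c': 2
  'd': 3
  'e': 2
Scanning left to right for freq == 1:
  Position 0 ('c'): freq=2, skip
  Position 1 ('e'): freq=2, skip
  Position 2 ('d'): freq=3, skip
  Position 3 ('c'): freq=2, skip
  Position 4 ('d'): freq=3, skip
  Position 5 ('b'): unique! => answer = 5

5


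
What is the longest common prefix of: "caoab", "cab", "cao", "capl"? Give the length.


Words: caoab, cab, cao, capl
  Position 0: all 'c' => match
  Position 1: all 'a' => match
  Position 2: ('o', 'b', 'o', 'p') => mismatch, stop
LCP = "ca" (length 2)

2


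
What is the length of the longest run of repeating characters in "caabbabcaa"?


Input: "caabbabcaa"
Scanning for longest run:
  Position 1 ('a'): new char, reset run to 1
  Position 2 ('a'): continues run of 'a', length=2
  Position 3 ('b'): new char, reset run to 1
  Position 4 ('b'): continues run of 'b', length=2
  Position 5 ('a'): new char, reset run to 1
  Position 6 ('b'): new char, reset run to 1
  Position 7 ('c'): new char, reset run to 1
  Position 8 ('a'): new char, reset run to 1
  Position 9 ('a'): continues run of 'a', length=2
Longest run: 'a' with length 2

2


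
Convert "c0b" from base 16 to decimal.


Input: "c0b" in base 16
Positional expansion:
  Digit 'c' (value 12) x 16^2 = 3072
  Digit '0' (value 0) x 16^1 = 0
  Digit 'b' (value 11) x 16^0 = 11
Sum = 3083

3083


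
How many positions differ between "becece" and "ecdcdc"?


Comparing "becece" and "ecdcdc" position by position:
  Position 0: 'b' vs 'e' => DIFFER
  Position 1: 'e' vs 'c' => DIFFER
  Position 2: 'c' vs 'd' => DIFFER
  Position 3: 'e' vs 'c' => DIFFER
  Position 4: 'c' vs 'd' => DIFFER
  Position 5: 'e' vs 'c' => DIFFER
Positions that differ: 6

6


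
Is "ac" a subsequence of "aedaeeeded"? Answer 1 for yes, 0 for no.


Check if "ac" is a subsequence of "aedaeeeded"
Greedy scan:
  Position 0 ('a'): matches sub[0] = 'a'
  Position 1 ('e'): no match needed
  Position 2 ('d'): no match needed
  Position 3 ('a'): no match needed
  Position 4 ('e'): no match needed
  Position 5 ('e'): no match needed
  Position 6 ('e'): no match needed
  Position 7 ('d'): no match needed
  Position 8 ('e'): no match needed
  Position 9 ('d'): no match needed
Only matched 1/2 characters => not a subsequence

0


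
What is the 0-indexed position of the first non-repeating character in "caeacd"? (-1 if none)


Input: caeacd
Character frequencies:
  'a': 2
  'c': 2
  'd': 1
  'e': 1
Scanning left to right for freq == 1:
  Position 0 ('c'): freq=2, skip
  Position 1 ('a'): freq=2, skip
  Position 2 ('e'): unique! => answer = 2

2


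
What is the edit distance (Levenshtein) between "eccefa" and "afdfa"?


Computing edit distance: "eccefa" -> "afdfa"
DP table:
           a    f    d    f    a
      0    1    2    3    4    5
  e   1    1    2    3    4    5
  c   2    2    2    3    4    5
  c   3    3    3    3    4    5
  e   4    4    4    4    4    5
  f   5    5    4    5    4    5
  a   6    5    5    5    5    4
Edit distance = dp[6][5] = 4

4


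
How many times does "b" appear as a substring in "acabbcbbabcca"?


Searching for "b" in "acabbcbbabcca"
Scanning each position:
  Position 0: "a" => no
  Position 1: "c" => no
  Position 2: "a" => no
  Position 3: "b" => MATCH
  Position 4: "b" => MATCH
  Position 5: "c" => no
  Position 6: "b" => MATCH
  Position 7: "b" => MATCH
  Position 8: "a" => no
  Position 9: "b" => MATCH
  Position 10: "c" => no
  Position 11: "c" => no
  Position 12: "a" => no
Total occurrences: 5

5


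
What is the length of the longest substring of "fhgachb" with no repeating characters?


Input: "fhgachb"
Sliding window (track last position of each char):
  Position 0 ('f'): window [0,0] length 1 -- new best
  Position 1 ('h'): window [0,1] length 2 -- new best
  Position 2 ('g'): window [0,2] length 3 -- new best
  Position 3 ('a'): window [0,3] length 4 -- new best
  Position 4 ('c'): window [0,4] length 5 -- new best
  Position 5 ('h'): repeat (last at 1), move window start to 2
  Position 5 ('h'): window [2,5] length 4
  Position 6 ('b'): window [2,6] length 5
Longest substring with no repeats: "fhgac" with length 5

5


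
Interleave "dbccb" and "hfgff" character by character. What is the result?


Interleaving "dbccb" and "hfgff":
  Position 0: 'd' from first, 'h' from second => "dh"
  Position 1: 'b' from first, 'f' from second => "bf"
  Position 2: 'c' from first, 'g' from second => "cg"
  Position 3: 'c' from first, 'f' from second => "cf"
  Position 4: 'b' from first, 'f' from second => "bf"
Result: dhbfcgcfbf

dhbfcgcfbf


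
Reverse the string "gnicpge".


Input: gnicpge
Reading characters right to left:
  Position 6: 'e'
  Position 5: 'g'
  Position 4: 'p'
  Position 3: 'c'
  Position 2: 'i'
  Position 1: 'n'
  Position 0: 'g'
Reversed: egpcing

egpcing


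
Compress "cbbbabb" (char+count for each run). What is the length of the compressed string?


Input: cbbbabb
Runs:
  'c' x 1 => "c1"
  'b' x 3 => "b3"
  'a' x 1 => "a1"
  'b' x 2 => "b2"
Compressed: "c1b3a1b2"
Compressed length: 8

8


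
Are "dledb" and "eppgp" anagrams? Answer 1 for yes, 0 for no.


Strings: "dledb", "eppgp"
Sorted first:  bddel
Sorted second: egppp
Differ at position 0: 'b' vs 'e' => not anagrams

0


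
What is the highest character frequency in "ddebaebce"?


Input: ddebaebce
Character counts:
  'a': 1
  'b': 2
  'c': 1
  'd': 2
  'e': 3
Maximum frequency: 3

3


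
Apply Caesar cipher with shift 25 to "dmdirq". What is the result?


Caesar cipher: shift "dmdirq" by 25
  'd' (pos 3) + 25 = pos 2 = 'c'
  'm' (pos 12) + 25 = pos 11 = 'l'
  'd' (pos 3) + 25 = pos 2 = 'c'
  'i' (pos 8) + 25 = pos 7 = 'h'
  'r' (pos 17) + 25 = pos 16 = 'q'
  'q' (pos 16) + 25 = pos 15 = 'p'
Result: clchqp

clchqp


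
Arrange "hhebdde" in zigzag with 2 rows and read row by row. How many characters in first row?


Zigzag "hhebdde" into 2 rows:
Placing characters:
  'h' => row 0
  'h' => row 1
  'e' => row 0
  'b' => row 1
  'd' => row 0
  'd' => row 1
  'e' => row 0
Rows:
  Row 0: "hede"
  Row 1: "hbd"
First row length: 4

4


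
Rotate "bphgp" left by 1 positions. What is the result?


Input: "bphgp", rotate left by 1
First 1 characters: "b"
Remaining characters: "phgp"
Concatenate remaining + first: "phgp" + "b" = "phgpb"

phgpb


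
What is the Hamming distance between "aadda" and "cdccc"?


Comparing "aadda" and "cdccc" position by position:
  Position 0: 'a' vs 'c' => differ
  Position 1: 'a' vs 'd' => differ
  Position 2: 'd' vs 'c' => differ
  Position 3: 'd' vs 'c' => differ
  Position 4: 'a' vs 'c' => differ
Total differences (Hamming distance): 5

5


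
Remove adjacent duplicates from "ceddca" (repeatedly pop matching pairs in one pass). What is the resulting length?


Input: ceddca
Stack-based adjacent duplicate removal:
  Read 'c': push. Stack: c
  Read 'e': push. Stack: ce
  Read 'd': push. Stack: ced
  Read 'd': matches stack top 'd' => pop. Stack: ce
  Read 'c': push. Stack: cec
  Read 'a': push. Stack: ceca
Final stack: "ceca" (length 4)

4


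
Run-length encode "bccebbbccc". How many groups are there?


Input: bccebbbccc
Scanning for consecutive runs:
  Group 1: 'b' x 1 (positions 0-0)
  Group 2: 'c' x 2 (positions 1-2)
  Group 3: 'e' x 1 (positions 3-3)
  Group 4: 'b' x 3 (positions 4-6)
  Group 5: 'c' x 3 (positions 7-9)
Total groups: 5

5


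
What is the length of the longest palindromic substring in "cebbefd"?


Input: "cebbefd"
Checking substrings for palindromes:
  [1:5] "ebbe" (len 4) => palindrome
  [2:4] "bb" (len 2) => palindrome
Longest palindromic substring: "ebbe" with length 4

4


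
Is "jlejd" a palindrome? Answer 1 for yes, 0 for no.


Input: jlejd
Reversed: djelj
  Compare pos 0 ('j') with pos 4 ('d'): MISMATCH
  Compare pos 1 ('l') with pos 3 ('j'): MISMATCH
Result: not a palindrome

0


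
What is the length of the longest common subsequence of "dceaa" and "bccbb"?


LCS of "dceaa" and "bccbb"
DP table:
           b    c    c    b    b
      0    0    0    0    0    0
  d   0    0    0    0    0    0
  c   0    0    1    1    1    1
  e   0    0    1    1    1    1
  a   0    0    1    1    1    1
  a   0    0    1    1    1    1
LCS length = dp[5][5] = 1

1


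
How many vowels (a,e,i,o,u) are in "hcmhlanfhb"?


Input: hcmhlanfhb
Checking each character:
  'h' at position 0: consonant
  'c' at position 1: consonant
  'm' at position 2: consonant
  'h' at position 3: consonant
  'l' at position 4: consonant
  'a' at position 5: vowel (running total: 1)
  'n' at position 6: consonant
  'f' at position 7: consonant
  'h' at position 8: consonant
  'b' at position 9: consonant
Total vowels: 1

1


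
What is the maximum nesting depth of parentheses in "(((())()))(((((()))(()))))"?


Input: "(((())()))(((((()))(()))))"
Tracking depth:
  Position 0 '(': depth becomes 1
  Position 1 '(': depth becomes 2
  Position 2 '(': depth becomes 3
  Position 3 '(': depth becomes 4
  Position 4 ')': depth becomes 3
  Position 5 ')': depth becomes 2
  Position 6 '(': depth becomes 3
  Position 7 ')': depth becomes 2
  Position 8 ')': depth becomes 1
  Position 9 ')': depth becomes 0
  Position 10 '(': depth becomes 1
  Position 11 '(': depth becomes 2
  Position 12 '(': depth becomes 3
  Position 13 '(': depth becomes 4
  Position 14 '(': depth becomes 5
  Position 15 '(': depth becomes 6
  Position 16 ')': depth becomes 5
  Position 17 ')': depth becomes 4
  Position 18 ')': depth becomes 3
  Position 19 '(': depth becomes 4
  Position 20 '(': depth becomes 5
  Position 21 ')': depth becomes 4
  Position 22 ')': depth becomes 3
  Position 23 ')': depth becomes 2
  Position 24 ')': depth becomes 1
  Position 25 ')': depth becomes 0
Maximum depth reached: 6

6


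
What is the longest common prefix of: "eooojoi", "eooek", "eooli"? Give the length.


Words: eooojoi, eooek, eooli
  Position 0: all 'e' => match
  Position 1: all 'o' => match
  Position 2: all 'o' => match
  Position 3: ('o', 'e', 'l') => mismatch, stop
LCP = "eoo" (length 3)

3


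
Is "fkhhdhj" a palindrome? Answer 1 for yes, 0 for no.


Input: fkhhdhj
Reversed: jhdhhkf
  Compare pos 0 ('f') with pos 6 ('j'): MISMATCH
  Compare pos 1 ('k') with pos 5 ('h'): MISMATCH
  Compare pos 2 ('h') with pos 4 ('d'): MISMATCH
Result: not a palindrome

0


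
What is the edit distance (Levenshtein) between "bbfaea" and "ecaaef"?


Computing edit distance: "bbfaea" -> "ecaaef"
DP table:
           e    c    a    a    e    f
      0    1    2    3    4    5    6
  b   1    1    2    3    4    5    6
  b   2    2    2    3    4    5    6
  f   3    3    3    3    4    5    5
  a   4    4    4    3    3    4    5
  e   5    4    5    4    4    3    4
  a   6    5    5    5    4    4    4
Edit distance = dp[6][6] = 4

4


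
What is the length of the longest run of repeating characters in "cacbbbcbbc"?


Input: "cacbbbcbbc"
Scanning for longest run:
  Position 1 ('a'): new char, reset run to 1
  Position 2 ('c'): new char, reset run to 1
  Position 3 ('b'): new char, reset run to 1
  Position 4 ('b'): continues run of 'b', length=2
  Position 5 ('b'): continues run of 'b', length=3
  Position 6 ('c'): new char, reset run to 1
  Position 7 ('b'): new char, reset run to 1
  Position 8 ('b'): continues run of 'b', length=2
  Position 9 ('c'): new char, reset run to 1
Longest run: 'b' with length 3

3


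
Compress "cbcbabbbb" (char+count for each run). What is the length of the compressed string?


Input: cbcbabbbb
Runs:
  'c' x 1 => "c1"
  'b' x 1 => "b1"
  'c' x 1 => "c1"
  'b' x 1 => "b1"
  'a' x 1 => "a1"
  'b' x 4 => "b4"
Compressed: "c1b1c1b1a1b4"
Compressed length: 12

12


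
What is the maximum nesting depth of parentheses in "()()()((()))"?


Input: "()()()((()))"
Tracking depth:
  Position 0 '(': depth becomes 1
  Position 1 ')': depth becomes 0
  Position 2 '(': depth becomes 1
  Position 3 ')': depth becomes 0
  Position 4 '(': depth becomes 1
  Position 5 ')': depth becomes 0
  Position 6 '(': depth becomes 1
  Position 7 '(': depth becomes 2
  Position 8 '(': depth becomes 3
  Position 9 ')': depth becomes 2
  Position 10 ')': depth becomes 1
  Position 11 ')': depth becomes 0
Maximum depth reached: 3

3


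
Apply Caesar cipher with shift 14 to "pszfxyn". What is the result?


Caesar cipher: shift "pszfxyn" by 14
  'p' (pos 15) + 14 = pos 3 = 'd'
  's' (pos 18) + 14 = pos 6 = 'g'
  'z' (pos 25) + 14 = pos 13 = 'n'
  'f' (pos 5) + 14 = pos 19 = 't'
  'x' (pos 23) + 14 = pos 11 = 'l'
  'y' (pos 24) + 14 = pos 12 = 'm'
  'n' (pos 13) + 14 = pos 1 = 'b'
Result: dgntlmb

dgntlmb


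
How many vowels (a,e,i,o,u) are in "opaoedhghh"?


Input: opaoedhghh
Checking each character:
  'o' at position 0: vowel (running total: 1)
  'p' at position 1: consonant
  'a' at position 2: vowel (running total: 2)
  'o' at position 3: vowel (running total: 3)
  'e' at position 4: vowel (running total: 4)
  'd' at position 5: consonant
  'h' at position 6: consonant
  'g' at position 7: consonant
  'h' at position 8: consonant
  'h' at position 9: consonant
Total vowels: 4

4


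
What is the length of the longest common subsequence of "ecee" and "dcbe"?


LCS of "ecee" and "dcbe"
DP table:
           d    c    b    e
      0    0    0    0    0
  e   0    0    0    0    1
  c   0    0    1    1    1
  e   0    0    1    1    2
  e   0    0    1    1    2
LCS length = dp[4][4] = 2

2


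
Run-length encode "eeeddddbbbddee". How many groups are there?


Input: eeeddddbbbddee
Scanning for consecutive runs:
  Group 1: 'e' x 3 (positions 0-2)
  Group 2: 'd' x 4 (positions 3-6)
  Group 3: 'b' x 3 (positions 7-9)
  Group 4: 'd' x 2 (positions 10-11)
  Group 5: 'e' x 2 (positions 12-13)
Total groups: 5

5


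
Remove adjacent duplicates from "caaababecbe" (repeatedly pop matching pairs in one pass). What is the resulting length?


Input: caaababecbe
Stack-based adjacent duplicate removal:
  Read 'c': push. Stack: c
  Read 'a': push. Stack: ca
  Read 'a': matches stack top 'a' => pop. Stack: c
  Read 'a': push. Stack: ca
  Read 'b': push. Stack: cab
  Read 'a': push. Stack: caba
  Read 'b': push. Stack: cabab
  Read 'e': push. Stack: cababe
  Read 'c': push. Stack: cababec
  Read 'b': push. Stack: cababecb
  Read 'e': push. Stack: cababecbe
Final stack: "cababecbe" (length 9)

9


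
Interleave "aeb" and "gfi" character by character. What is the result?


Interleaving "aeb" and "gfi":
  Position 0: 'a' from first, 'g' from second => "ag"
  Position 1: 'e' from first, 'f' from second => "ef"
  Position 2: 'b' from first, 'i' from second => "bi"
Result: agefbi

agefbi


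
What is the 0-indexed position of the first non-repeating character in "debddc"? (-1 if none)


Input: debddc
Character frequencies:
  'b': 1
  'c': 1
  'd': 3
  'e': 1
Scanning left to right for freq == 1:
  Position 0 ('d'): freq=3, skip
  Position 1 ('e'): unique! => answer = 1

1


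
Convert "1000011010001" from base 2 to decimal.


Input: "1000011010001" in base 2
Positional expansion:
  Digit '1' (value 1) x 2^12 = 4096
  Digit '0' (value 0) x 2^11 = 0
  Digit '0' (value 0) x 2^10 = 0
  Digit '0' (value 0) x 2^9 = 0
  Digit '0' (value 0) x 2^8 = 0
  Digit '1' (value 1) x 2^7 = 128
  Digit '1' (value 1) x 2^6 = 64
  Digit '0' (value 0) x 2^5 = 0
  Digit '1' (value 1) x 2^4 = 16
  Digit '0' (value 0) x 2^3 = 0
  Digit '0' (value 0) x 2^2 = 0
  Digit '0' (value 0) x 2^1 = 0
  Digit '1' (value 1) x 2^0 = 1
Sum = 4305

4305


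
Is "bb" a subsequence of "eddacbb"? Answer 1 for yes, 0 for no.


Check if "bb" is a subsequence of "eddacbb"
Greedy scan:
  Position 0 ('e'): no match needed
  Position 1 ('d'): no match needed
  Position 2 ('d'): no match needed
  Position 3 ('a'): no match needed
  Position 4 ('c'): no match needed
  Position 5 ('b'): matches sub[0] = 'b'
  Position 6 ('b'): matches sub[1] = 'b'
All 2 characters matched => is a subsequence

1


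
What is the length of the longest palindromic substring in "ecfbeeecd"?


Input: "ecfbeeecd"
Checking substrings for palindromes:
  [4:7] "eee" (len 3) => palindrome
  [4:6] "ee" (len 2) => palindrome
  [5:7] "ee" (len 2) => palindrome
Longest palindromic substring: "eee" with length 3

3


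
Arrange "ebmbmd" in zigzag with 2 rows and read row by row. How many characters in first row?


Zigzag "ebmbmd" into 2 rows:
Placing characters:
  'e' => row 0
  'b' => row 1
  'm' => row 0
  'b' => row 1
  'm' => row 0
  'd' => row 1
Rows:
  Row 0: "emm"
  Row 1: "bbd"
First row length: 3

3


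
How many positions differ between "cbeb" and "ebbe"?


Comparing "cbeb" and "ebbe" position by position:
  Position 0: 'c' vs 'e' => DIFFER
  Position 1: 'b' vs 'b' => same
  Position 2: 'e' vs 'b' => DIFFER
  Position 3: 'b' vs 'e' => DIFFER
Positions that differ: 3

3


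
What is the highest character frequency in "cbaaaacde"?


Input: cbaaaacde
Character counts:
  'a': 4
  'b': 1
  'c': 2
  'd': 1
  'e': 1
Maximum frequency: 4

4


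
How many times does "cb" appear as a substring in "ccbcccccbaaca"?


Searching for "cb" in "ccbcccccbaaca"
Scanning each position:
  Position 0: "cc" => no
  Position 1: "cb" => MATCH
  Position 2: "bc" => no
  Position 3: "cc" => no
  Position 4: "cc" => no
  Position 5: "cc" => no
  Position 6: "cc" => no
  Position 7: "cb" => MATCH
  Position 8: "ba" => no
  Position 9: "aa" => no
  Position 10: "ac" => no
  Position 11: "ca" => no
Total occurrences: 2

2


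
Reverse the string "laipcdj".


Input: laipcdj
Reading characters right to left:
  Position 6: 'j'
  Position 5: 'd'
  Position 4: 'c'
  Position 3: 'p'
  Position 2: 'i'
  Position 1: 'a'
  Position 0: 'l'
Reversed: jdcpial

jdcpial


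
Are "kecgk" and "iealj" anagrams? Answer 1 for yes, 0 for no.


Strings: "kecgk", "iealj"
Sorted first:  cegkk
Sorted second: aeijl
Differ at position 0: 'c' vs 'a' => not anagrams

0


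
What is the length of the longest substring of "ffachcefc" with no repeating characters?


Input: "ffachcefc"
Sliding window (track last position of each char):
  Position 0 ('f'): window [0,0] length 1 -- new best
  Position 1 ('f'): repeat (last at 0), move window start to 1
  Position 1 ('f'): window [1,1] length 1
  Position 2 ('a'): window [1,2] length 2 -- new best
  Position 3 ('c'): window [1,3] length 3 -- new best
  Position 4 ('h'): window [1,4] length 4 -- new best
  Position 5 ('c'): repeat (last at 3), move window start to 4
  Position 5 ('c'): window [4,5] length 2
  Position 6 ('e'): window [4,6] length 3
  Position 7 ('f'): window [4,7] length 4
  Position 8 ('c'): repeat (last at 5), move window start to 6
  Position 8 ('c'): window [6,8] length 3
Longest substring with no repeats: "fach" with length 4

4


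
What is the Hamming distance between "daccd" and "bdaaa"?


Comparing "daccd" and "bdaaa" position by position:
  Position 0: 'd' vs 'b' => differ
  Position 1: 'a' vs 'd' => differ
  Position 2: 'c' vs 'a' => differ
  Position 3: 'c' vs 'a' => differ
  Position 4: 'd' vs 'a' => differ
Total differences (Hamming distance): 5

5


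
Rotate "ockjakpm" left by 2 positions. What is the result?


Input: "ockjakpm", rotate left by 2
First 2 characters: "oc"
Remaining characters: "kjakpm"
Concatenate remaining + first: "kjakpm" + "oc" = "kjakpmoc"

kjakpmoc


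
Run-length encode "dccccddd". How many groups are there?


Input: dccccddd
Scanning for consecutive runs:
  Group 1: 'd' x 1 (positions 0-0)
  Group 2: 'c' x 4 (positions 1-4)
  Group 3: 'd' x 3 (positions 5-7)
Total groups: 3

3


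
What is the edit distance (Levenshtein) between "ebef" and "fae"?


Computing edit distance: "ebef" -> "fae"
DP table:
           f    a    e
      0    1    2    3
  e   1    1    2    2
  b   2    2    2    3
  e   3    3    3    2
  f   4    3    4    3
Edit distance = dp[4][3] = 3

3


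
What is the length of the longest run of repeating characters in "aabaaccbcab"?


Input: "aabaaccbcab"
Scanning for longest run:
  Position 1 ('a'): continues run of 'a', length=2
  Position 2 ('b'): new char, reset run to 1
  Position 3 ('a'): new char, reset run to 1
  Position 4 ('a'): continues run of 'a', length=2
  Position 5 ('c'): new char, reset run to 1
  Position 6 ('c'): continues run of 'c', length=2
  Position 7 ('b'): new char, reset run to 1
  Position 8 ('c'): new char, reset run to 1
  Position 9 ('a'): new char, reset run to 1
  Position 10 ('b'): new char, reset run to 1
Longest run: 'a' with length 2

2


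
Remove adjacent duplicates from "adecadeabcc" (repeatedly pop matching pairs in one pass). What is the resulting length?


Input: adecadeabcc
Stack-based adjacent duplicate removal:
  Read 'a': push. Stack: a
  Read 'd': push. Stack: ad
  Read 'e': push. Stack: ade
  Read 'c': push. Stack: adec
  Read 'a': push. Stack: adeca
  Read 'd': push. Stack: adecad
  Read 'e': push. Stack: adecade
  Read 'a': push. Stack: adecadea
  Read 'b': push. Stack: adecadeab
  Read 'c': push. Stack: adecadeabc
  Read 'c': matches stack top 'c' => pop. Stack: adecadeab
Final stack: "adecadeab" (length 9)

9


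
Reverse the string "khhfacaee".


Input: khhfacaee
Reading characters right to left:
  Position 8: 'e'
  Position 7: 'e'
  Position 6: 'a'
  Position 5: 'c'
  Position 4: 'a'
  Position 3: 'f'
  Position 2: 'h'
  Position 1: 'h'
  Position 0: 'k'
Reversed: eeacafhhk

eeacafhhk


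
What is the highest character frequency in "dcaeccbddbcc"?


Input: dcaeccbddbcc
Character counts:
  'a': 1
  'b': 2
  'c': 5
  'd': 3
  'e': 1
Maximum frequency: 5

5


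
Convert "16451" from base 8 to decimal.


Input: "16451" in base 8
Positional expansion:
  Digit '1' (value 1) x 8^4 = 4096
  Digit '6' (value 6) x 8^3 = 3072
  Digit '4' (value 4) x 8^2 = 256
  Digit '5' (value 5) x 8^1 = 40
  Digit '1' (value 1) x 8^0 = 1
Sum = 7465

7465


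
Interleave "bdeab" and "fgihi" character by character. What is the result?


Interleaving "bdeab" and "fgihi":
  Position 0: 'b' from first, 'f' from second => "bf"
  Position 1: 'd' from first, 'g' from second => "dg"
  Position 2: 'e' from first, 'i' from second => "ei"
  Position 3: 'a' from first, 'h' from second => "ah"
  Position 4: 'b' from first, 'i' from second => "bi"
Result: bfdgeiahbi

bfdgeiahbi


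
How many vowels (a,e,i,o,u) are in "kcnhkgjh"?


Input: kcnhkgjh
Checking each character:
  'k' at position 0: consonant
  'c' at position 1: consonant
  'n' at position 2: consonant
  'h' at position 3: consonant
  'k' at position 4: consonant
  'g' at position 5: consonant
  'j' at position 6: consonant
  'h' at position 7: consonant
Total vowels: 0

0


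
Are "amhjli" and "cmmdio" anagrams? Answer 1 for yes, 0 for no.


Strings: "amhjli", "cmmdio"
Sorted first:  ahijlm
Sorted second: cdimmo
Differ at position 0: 'a' vs 'c' => not anagrams

0


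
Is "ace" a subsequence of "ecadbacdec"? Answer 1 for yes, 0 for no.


Check if "ace" is a subsequence of "ecadbacdec"
Greedy scan:
  Position 0 ('e'): no match needed
  Position 1 ('c'): no match needed
  Position 2 ('a'): matches sub[0] = 'a'
  Position 3 ('d'): no match needed
  Position 4 ('b'): no match needed
  Position 5 ('a'): no match needed
  Position 6 ('c'): matches sub[1] = 'c'
  Position 7 ('d'): no match needed
  Position 8 ('e'): matches sub[2] = 'e'
  Position 9 ('c'): no match needed
All 3 characters matched => is a subsequence

1


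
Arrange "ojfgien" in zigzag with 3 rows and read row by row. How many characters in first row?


Zigzag "ojfgien" into 3 rows:
Placing characters:
  'o' => row 0
  'j' => row 1
  'f' => row 2
  'g' => row 1
  'i' => row 0
  'e' => row 1
  'n' => row 2
Rows:
  Row 0: "oi"
  Row 1: "jge"
  Row 2: "fn"
First row length: 2

2


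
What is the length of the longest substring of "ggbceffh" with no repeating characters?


Input: "ggbceffh"
Sliding window (track last position of each char):
  Position 0 ('g'): window [0,0] length 1 -- new best
  Position 1 ('g'): repeat (last at 0), move window start to 1
  Position 1 ('g'): window [1,1] length 1
  Position 2 ('b'): window [1,2] length 2 -- new best
  Position 3 ('c'): window [1,3] length 3 -- new best
  Position 4 ('e'): window [1,4] length 4 -- new best
  Position 5 ('f'): window [1,5] length 5 -- new best
  Position 6 ('f'): repeat (last at 5), move window start to 6
  Position 6 ('f'): window [6,6] length 1
  Position 7 ('h'): window [6,7] length 2
Longest substring with no repeats: "gbcef" with length 5

5


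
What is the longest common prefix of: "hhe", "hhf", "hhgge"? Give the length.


Words: hhe, hhf, hhgge
  Position 0: all 'h' => match
  Position 1: all 'h' => match
  Position 2: ('e', 'f', 'g') => mismatch, stop
LCP = "hh" (length 2)

2


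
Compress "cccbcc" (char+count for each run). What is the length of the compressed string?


Input: cccbcc
Runs:
  'c' x 3 => "c3"
  'b' x 1 => "b1"
  'c' x 2 => "c2"
Compressed: "c3b1c2"
Compressed length: 6

6


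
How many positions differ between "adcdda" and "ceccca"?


Comparing "adcdda" and "ceccca" position by position:
  Position 0: 'a' vs 'c' => DIFFER
  Position 1: 'd' vs 'e' => DIFFER
  Position 2: 'c' vs 'c' => same
  Position 3: 'd' vs 'c' => DIFFER
  Position 4: 'd' vs 'c' => DIFFER
  Position 5: 'a' vs 'a' => same
Positions that differ: 4

4


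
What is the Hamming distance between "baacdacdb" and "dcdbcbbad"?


Comparing "baacdacdb" and "dcdbcbbad" position by position:
  Position 0: 'b' vs 'd' => differ
  Position 1: 'a' vs 'c' => differ
  Position 2: 'a' vs 'd' => differ
  Position 3: 'c' vs 'b' => differ
  Position 4: 'd' vs 'c' => differ
  Position 5: 'a' vs 'b' => differ
  Position 6: 'c' vs 'b' => differ
  Position 7: 'd' vs 'a' => differ
  Position 8: 'b' vs 'd' => differ
Total differences (Hamming distance): 9

9


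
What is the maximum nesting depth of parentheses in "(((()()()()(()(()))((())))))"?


Input: "(((()()()()(()(()))((())))))"
Tracking depth:
  Position 0 '(': depth becomes 1
  Position 1 '(': depth becomes 2
  Position 2 '(': depth becomes 3
  Position 3 '(': depth becomes 4
  Position 4 ')': depth becomes 3
  Position 5 '(': depth becomes 4
  Position 6 ')': depth becomes 3
  Position 7 '(': depth becomes 4
  Position 8 ')': depth becomes 3
  Position 9 '(': depth becomes 4
  Position 10 ')': depth becomes 3
  Position 11 '(': depth becomes 4
  Position 12 '(': depth becomes 5
  Position 13 ')': depth becomes 4
  Position 14 '(': depth becomes 5
  Position 15 '(': depth becomes 6
  Position 16 ')': depth becomes 5
  Position 17 ')': depth becomes 4
  Position 18 ')': depth becomes 3
  Position 19 '(': depth becomes 4
  Position 20 '(': depth becomes 5
  Position 21 '(': depth becomes 6
  Position 22 ')': depth becomes 5
  Position 23 ')': depth becomes 4
  Position 24 ')': depth becomes 3
  Position 25 ')': depth becomes 2
  Position 26 ')': depth becomes 1
  Position 27 ')': depth becomes 0
Maximum depth reached: 6

6
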